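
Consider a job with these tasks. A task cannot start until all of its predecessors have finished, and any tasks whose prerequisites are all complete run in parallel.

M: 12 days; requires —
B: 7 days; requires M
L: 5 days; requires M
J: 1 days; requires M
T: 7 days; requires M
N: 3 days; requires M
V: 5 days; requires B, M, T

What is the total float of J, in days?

11

Critical path: M→B→V = 12+7+5 = 24, so the finish is 24 days.
The longest chain containing J totals 13 days.
So J can slip 24 − 13 = 11 days.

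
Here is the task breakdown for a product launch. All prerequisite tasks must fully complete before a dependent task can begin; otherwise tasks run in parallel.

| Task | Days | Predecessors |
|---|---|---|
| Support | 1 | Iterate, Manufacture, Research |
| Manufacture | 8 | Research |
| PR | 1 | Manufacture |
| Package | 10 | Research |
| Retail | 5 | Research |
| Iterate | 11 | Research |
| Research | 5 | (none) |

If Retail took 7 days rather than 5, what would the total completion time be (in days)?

As given, the longest chain is Research→Iterate→Support = 5+11+1 = 17, so the finish is 17 days.
Retail has 7 days of float (longest path through it is 10).
That remains the longest chain; total 17 days.

17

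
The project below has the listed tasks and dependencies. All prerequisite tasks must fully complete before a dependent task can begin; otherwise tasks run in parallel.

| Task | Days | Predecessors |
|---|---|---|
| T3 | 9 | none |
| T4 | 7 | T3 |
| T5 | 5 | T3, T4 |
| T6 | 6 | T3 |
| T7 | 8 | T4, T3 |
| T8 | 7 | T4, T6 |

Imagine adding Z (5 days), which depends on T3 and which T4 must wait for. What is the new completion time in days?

Originally the schedule takes 24 days.
With Z inserted, T4 now waits for max(T3, Z).
New critical path: T3→Z→T4→T7 = 9+5+7+8 = 29 ⇒ 29 days.

29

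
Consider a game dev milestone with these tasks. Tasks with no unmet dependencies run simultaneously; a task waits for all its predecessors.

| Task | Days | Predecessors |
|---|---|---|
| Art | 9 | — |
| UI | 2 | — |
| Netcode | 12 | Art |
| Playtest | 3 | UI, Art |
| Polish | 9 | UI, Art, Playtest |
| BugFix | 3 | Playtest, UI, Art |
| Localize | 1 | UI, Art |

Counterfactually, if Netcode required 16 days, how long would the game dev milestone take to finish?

25

The binding path is Art→Netcode = 9+12 = 21; finish at 21 days.
Netcode lies on that path, so at 16 days the path becomes 25 days.
That remains the longest chain; total 25 days.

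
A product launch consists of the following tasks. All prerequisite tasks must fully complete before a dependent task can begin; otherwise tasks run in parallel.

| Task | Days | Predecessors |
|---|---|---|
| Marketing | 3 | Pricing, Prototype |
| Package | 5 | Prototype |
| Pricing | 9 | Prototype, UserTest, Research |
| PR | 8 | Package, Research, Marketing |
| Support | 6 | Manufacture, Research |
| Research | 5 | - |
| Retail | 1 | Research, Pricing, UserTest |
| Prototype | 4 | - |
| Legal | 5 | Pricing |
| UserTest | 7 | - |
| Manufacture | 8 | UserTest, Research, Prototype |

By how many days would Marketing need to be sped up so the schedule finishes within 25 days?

2

Current finish: 27 days; target: 25.
Marketing is on every critical path, so each day cut from Marketing cuts the finish by one (this holds down to a finish of 25).
Need 27 − 25 = 2 days off Marketing → Marketing becomes 1 day, finish becomes 25.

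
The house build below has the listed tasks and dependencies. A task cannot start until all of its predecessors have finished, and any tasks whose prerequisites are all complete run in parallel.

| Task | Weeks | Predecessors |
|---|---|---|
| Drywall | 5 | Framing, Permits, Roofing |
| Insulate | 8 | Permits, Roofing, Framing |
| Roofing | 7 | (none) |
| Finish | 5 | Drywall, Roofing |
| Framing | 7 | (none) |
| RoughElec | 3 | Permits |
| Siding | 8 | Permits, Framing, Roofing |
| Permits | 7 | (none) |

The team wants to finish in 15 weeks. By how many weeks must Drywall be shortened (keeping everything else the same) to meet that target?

Current finish: 17 weeks; target: 15.
Drywall is on every critical path, so each week cut from Drywall cuts the finish by one (this holds down to a finish of 15).
Need 17 − 15 = 2 weeks off Drywall → Drywall becomes 3 weeks, finish becomes 15.

2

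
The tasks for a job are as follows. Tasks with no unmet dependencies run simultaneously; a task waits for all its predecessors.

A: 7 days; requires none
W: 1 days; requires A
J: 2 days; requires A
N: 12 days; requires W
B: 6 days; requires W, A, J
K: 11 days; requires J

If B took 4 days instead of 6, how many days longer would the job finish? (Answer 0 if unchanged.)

0

As given, the longest chain is A→W→N = 7+1+12 = 20, so the finish is 20 days.
B is off the critical path — its longest chain is 15 days, giving 5 of slack.
The critical path is still A→W→N; finish is now 20 days.
Change in finish: 20 − 20 = +0 days.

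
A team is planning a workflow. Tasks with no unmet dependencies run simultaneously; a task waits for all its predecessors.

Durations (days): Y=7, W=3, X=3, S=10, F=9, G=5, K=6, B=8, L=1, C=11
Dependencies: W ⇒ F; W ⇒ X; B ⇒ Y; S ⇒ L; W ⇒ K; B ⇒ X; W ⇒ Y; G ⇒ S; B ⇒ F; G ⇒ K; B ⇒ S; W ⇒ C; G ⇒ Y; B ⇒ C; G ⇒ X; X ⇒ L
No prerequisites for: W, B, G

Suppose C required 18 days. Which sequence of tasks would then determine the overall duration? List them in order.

B, C

The binding path is B→C = 8+11 = 19; finish at 19 days.
C lies on that path, so at 18 days the path becomes 26 days.
That remains the longest chain; total 26 days.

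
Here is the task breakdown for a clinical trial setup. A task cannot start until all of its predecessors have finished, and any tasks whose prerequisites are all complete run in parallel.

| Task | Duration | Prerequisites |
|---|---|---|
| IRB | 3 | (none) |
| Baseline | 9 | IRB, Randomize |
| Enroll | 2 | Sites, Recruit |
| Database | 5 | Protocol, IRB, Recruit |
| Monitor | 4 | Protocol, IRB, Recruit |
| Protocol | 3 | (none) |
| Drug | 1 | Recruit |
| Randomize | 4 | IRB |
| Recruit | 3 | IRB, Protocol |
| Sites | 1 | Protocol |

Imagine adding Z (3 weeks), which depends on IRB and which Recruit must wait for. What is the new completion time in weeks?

Originally the job takes 16 weeks.
With Z inserted, Recruit now waits for max(IRB, Protocol, Z).
New critical path: IRB→Randomize→Baseline = 3+4+9 = 16 ⇒ 16 weeks.

16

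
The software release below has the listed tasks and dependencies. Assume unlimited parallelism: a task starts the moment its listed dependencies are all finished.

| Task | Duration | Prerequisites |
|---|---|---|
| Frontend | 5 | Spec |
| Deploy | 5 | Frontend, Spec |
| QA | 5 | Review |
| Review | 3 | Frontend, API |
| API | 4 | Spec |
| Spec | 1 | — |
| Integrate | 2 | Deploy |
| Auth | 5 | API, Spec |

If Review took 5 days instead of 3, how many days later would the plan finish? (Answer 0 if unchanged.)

Actual critical path: Spec→Frontend→Review→QA = 1+5+3+5 = 14 ⇒ 14 days.
Review lies on that path, so at 5 days the path becomes 16 days.
No other chain overtakes it, so the finish is 16 days.
Change in finish: 16 − 14 = +2 days.

2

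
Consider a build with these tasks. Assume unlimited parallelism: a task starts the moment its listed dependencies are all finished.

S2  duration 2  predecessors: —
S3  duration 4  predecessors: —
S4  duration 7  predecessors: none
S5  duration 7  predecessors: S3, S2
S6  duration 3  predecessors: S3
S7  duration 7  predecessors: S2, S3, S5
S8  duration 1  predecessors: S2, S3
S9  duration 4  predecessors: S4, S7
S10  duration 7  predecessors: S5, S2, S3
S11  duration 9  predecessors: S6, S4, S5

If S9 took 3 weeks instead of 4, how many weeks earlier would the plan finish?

Actual critical path: S3→S5→S7→S9 = 4+7+7+4 = 22 ⇒ 22 weeks.
S9 is on the critical path; changing it to 3 makes that path 21 weeks.
That remains the longest chain; total 21 weeks.
Change in finish: 21 − 22 = -1 weeks.

1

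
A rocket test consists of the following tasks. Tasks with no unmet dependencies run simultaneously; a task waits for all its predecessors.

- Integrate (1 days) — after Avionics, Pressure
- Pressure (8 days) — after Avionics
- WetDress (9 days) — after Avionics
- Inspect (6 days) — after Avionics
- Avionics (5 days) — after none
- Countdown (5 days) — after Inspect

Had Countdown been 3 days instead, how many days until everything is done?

14

As given, the longest chain is Avionics→Inspect→Countdown = 5+6+5 = 16, so the finish is 16 days.
Countdown lies on that path, so at 3 days the path becomes 14 days.
The binding chain switches to Avionics→Pressure→Integrate = 5+8+1 = 14; finish 14 days.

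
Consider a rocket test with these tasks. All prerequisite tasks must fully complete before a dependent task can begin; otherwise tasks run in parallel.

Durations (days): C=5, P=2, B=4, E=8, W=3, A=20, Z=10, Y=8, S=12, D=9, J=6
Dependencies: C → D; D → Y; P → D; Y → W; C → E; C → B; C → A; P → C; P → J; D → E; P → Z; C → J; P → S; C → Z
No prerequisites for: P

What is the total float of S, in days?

Critical path: P→C→A = 2+5+20 = 27, so the finish is 27 days.
S finishes as early as 14 and must finish by 27.
So S can slip 27 − 14 = 13 days.

13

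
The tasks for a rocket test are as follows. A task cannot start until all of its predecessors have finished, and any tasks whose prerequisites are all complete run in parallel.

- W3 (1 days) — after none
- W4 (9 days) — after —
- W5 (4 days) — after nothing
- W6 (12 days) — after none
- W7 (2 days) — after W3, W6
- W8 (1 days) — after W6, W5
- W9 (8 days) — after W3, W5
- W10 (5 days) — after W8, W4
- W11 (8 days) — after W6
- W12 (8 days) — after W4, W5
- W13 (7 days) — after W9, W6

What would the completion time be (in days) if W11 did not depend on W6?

19

With the dependency in place, W6→W11 = 12+8 = 20 sets the finish at 20 days.
Without W6→W11, W11's earliest start moves from 12 to 0.
New critical path: W5→W9→W13 = 4+8+7 = 19 ⇒ 19 days.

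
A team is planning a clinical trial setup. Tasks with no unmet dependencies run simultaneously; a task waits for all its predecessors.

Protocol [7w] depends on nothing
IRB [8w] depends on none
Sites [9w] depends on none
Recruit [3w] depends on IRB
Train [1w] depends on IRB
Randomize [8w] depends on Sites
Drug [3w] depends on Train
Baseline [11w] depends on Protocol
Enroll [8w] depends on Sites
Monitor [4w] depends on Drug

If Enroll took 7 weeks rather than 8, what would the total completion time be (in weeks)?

Baseline: Protocol→Baseline = 7+11 = 18 → 18 weeks.
Enroll is off the critical path — its longest chain is 17 weeks, giving 1 of slack.
That remains the longest chain; total 18 weeks.

18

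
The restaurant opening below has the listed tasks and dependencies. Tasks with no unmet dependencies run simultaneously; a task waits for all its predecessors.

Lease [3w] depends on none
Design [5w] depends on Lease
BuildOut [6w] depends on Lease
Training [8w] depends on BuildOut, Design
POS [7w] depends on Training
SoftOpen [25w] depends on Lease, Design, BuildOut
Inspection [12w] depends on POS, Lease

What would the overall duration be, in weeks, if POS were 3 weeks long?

The binding path is Lease→BuildOut→Training→POS→Inspection = 3+6+8+7+12 = 36; finish at 36 weeks.
POS is on the critical path; changing it to 3 makes that path 32 weeks.
New critical path: Lease→BuildOut→SoftOpen = 3+6+25 = 34 ⇒ 34 weeks.

34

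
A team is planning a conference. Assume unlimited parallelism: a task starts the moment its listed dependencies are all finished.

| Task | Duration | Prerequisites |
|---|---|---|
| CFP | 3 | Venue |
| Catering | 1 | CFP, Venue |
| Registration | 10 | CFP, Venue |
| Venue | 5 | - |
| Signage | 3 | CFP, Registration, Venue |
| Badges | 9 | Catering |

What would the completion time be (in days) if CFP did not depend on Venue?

18

With the dependency in place, Venue→CFP→Registration→Signage = 5+3+10+3 = 21 sets the finish at 21 days.
Without Venue→CFP, CFP's earliest start moves from 5 to 0.
The longest chain is now Venue→Registration→Signage = 5+10+3 = 18, so the project takes 18 days.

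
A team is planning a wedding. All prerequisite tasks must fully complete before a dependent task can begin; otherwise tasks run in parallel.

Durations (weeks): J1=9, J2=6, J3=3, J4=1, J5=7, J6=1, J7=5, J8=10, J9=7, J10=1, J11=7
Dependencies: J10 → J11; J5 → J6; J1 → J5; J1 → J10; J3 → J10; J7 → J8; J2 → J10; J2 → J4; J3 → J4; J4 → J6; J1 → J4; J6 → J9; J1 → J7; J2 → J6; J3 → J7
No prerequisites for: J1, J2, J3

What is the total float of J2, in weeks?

J1→J5→J6→J9 = 9+7+1+7 = 24 sets the makespan at 24 weeks.
Longest path through J2: 15 weeks (earliest finish 6, latest finish 15).
Slack of J2 = 9 − 0 = 9 weeks.

9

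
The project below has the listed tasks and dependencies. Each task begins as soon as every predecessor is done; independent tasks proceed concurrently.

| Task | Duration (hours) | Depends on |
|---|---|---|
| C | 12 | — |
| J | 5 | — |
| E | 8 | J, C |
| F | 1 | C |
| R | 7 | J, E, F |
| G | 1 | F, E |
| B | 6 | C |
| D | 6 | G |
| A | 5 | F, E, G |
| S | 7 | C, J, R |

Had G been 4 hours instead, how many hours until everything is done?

34

Baseline: C→E→R→S = 12+8+7+7 = 34 → 34 hours.
The longest path through G is only 27 hours, so G has float 7.
That remains the longest chain; total 34 hours.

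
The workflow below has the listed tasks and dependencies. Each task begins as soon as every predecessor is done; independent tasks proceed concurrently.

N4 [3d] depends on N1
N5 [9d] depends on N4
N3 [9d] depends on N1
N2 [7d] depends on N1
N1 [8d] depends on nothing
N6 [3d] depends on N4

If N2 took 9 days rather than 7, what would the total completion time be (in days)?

20

Actual critical path: N1→N4→N5 = 8+3+9 = 20 ⇒ 20 days.
The longest path through N2 is only 15 days, so N2 has float 5.
No other chain overtakes it, so the finish is 20 days.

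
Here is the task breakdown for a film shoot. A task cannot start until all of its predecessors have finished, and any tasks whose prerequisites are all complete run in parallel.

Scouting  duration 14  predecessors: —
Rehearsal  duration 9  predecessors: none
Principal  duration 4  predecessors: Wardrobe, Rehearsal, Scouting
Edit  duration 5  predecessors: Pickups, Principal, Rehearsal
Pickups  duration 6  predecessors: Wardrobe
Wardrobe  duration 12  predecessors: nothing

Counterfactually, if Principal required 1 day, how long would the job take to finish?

23

Actual critical path: Scouting→Principal→Edit = 14+4+5 = 23 ⇒ 23 days.
Since Principal is critical, the -3 change carries straight to that chain (now 20 days).
The binding chain switches to Wardrobe→Pickups→Edit = 12+6+5 = 23; finish 23 days.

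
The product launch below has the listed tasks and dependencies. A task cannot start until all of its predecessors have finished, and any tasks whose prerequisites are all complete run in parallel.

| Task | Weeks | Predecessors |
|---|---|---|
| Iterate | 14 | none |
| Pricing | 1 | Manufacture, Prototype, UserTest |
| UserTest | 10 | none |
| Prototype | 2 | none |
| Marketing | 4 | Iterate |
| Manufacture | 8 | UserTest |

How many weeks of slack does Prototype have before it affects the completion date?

16

The longest chain is UserTest→Manufacture→Pricing = 10+8+1 = 19; overall finish 19 weeks.
Longest path through Prototype: 3 weeks (earliest finish 2, latest finish 18).
Float = 19 − 3 = 16.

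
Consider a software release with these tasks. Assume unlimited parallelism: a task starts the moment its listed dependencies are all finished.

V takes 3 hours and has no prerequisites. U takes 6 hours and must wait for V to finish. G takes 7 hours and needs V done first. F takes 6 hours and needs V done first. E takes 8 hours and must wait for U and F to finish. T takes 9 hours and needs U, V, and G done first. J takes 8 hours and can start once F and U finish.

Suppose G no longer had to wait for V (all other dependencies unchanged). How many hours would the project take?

18

Original critical path: V→G→T = 3+7+9 = 19 ⇒ 19 hours.
Without V→G, G's earliest start moves from 3 to 0.
The longest chain is now V→U→T = 3+6+9 = 18, so the project takes 18 hours.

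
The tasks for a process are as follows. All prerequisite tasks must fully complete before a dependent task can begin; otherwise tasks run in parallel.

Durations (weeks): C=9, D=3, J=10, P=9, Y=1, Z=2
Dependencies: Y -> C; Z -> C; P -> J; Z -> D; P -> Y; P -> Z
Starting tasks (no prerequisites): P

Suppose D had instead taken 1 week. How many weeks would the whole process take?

20

As given, the longest chain is P→Z→C = 9+2+9 = 20, so the finish is 20 weeks.
The longest path through D is only 14 weeks, so D has float 6.
No other chain overtakes it, so the finish is 20 weeks.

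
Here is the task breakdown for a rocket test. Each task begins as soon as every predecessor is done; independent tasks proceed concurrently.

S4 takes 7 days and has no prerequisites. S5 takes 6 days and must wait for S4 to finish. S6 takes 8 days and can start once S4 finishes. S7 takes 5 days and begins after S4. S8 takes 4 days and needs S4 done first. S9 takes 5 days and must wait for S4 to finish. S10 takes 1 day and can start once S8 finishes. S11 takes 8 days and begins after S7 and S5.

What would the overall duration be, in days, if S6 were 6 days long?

21

As given, the longest chain is S4→S5→S11 = 7+6+8 = 21, so the finish is 21 days.
S6 is off the critical path — its longest chain is 15 days, giving 6 of slack.
No other chain overtakes it, so the finish is 21 days.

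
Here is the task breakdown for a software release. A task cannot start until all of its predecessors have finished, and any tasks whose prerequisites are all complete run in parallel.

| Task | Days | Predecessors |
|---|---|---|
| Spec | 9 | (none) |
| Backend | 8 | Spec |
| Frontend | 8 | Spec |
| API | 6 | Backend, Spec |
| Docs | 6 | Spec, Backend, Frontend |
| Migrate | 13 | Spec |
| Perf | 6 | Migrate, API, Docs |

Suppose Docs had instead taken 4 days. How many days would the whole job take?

29

As given, the longest chain is Spec→Backend→Docs→Perf = 9+8+6+6 = 29, so the finish is 29 days.
Docs lies on that path, so at 4 days the path becomes 27 days.
New critical path: Spec→Backend→API→Perf = 9+8+6+6 = 29 ⇒ 29 days.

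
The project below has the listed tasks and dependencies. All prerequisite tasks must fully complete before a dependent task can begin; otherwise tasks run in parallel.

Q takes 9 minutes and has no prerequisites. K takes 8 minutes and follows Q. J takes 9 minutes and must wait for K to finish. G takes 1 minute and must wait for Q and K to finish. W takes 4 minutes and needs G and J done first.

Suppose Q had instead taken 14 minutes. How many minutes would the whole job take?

Baseline: Q→K→J→W = 9+8+9+4 = 30 → 30 minutes.
Q is on the critical path; changing it to 14 makes that path 35 minutes.
The critical path is still Q→K→J→W; finish is now 35 minutes.

35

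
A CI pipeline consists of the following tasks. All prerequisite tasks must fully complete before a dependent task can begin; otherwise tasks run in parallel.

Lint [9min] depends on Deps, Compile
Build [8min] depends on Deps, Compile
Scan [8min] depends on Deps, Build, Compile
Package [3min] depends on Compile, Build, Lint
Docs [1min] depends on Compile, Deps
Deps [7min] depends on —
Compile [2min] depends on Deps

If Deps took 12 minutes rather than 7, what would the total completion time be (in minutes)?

30

As given, the longest chain is Deps→Compile→Build→Scan = 7+2+8+8 = 25, so the finish is 25 minutes.
Deps is on the critical path; changing it to 12 makes that path 30 minutes.
The critical path is still Deps→Compile→Build→Scan; finish is now 30 minutes.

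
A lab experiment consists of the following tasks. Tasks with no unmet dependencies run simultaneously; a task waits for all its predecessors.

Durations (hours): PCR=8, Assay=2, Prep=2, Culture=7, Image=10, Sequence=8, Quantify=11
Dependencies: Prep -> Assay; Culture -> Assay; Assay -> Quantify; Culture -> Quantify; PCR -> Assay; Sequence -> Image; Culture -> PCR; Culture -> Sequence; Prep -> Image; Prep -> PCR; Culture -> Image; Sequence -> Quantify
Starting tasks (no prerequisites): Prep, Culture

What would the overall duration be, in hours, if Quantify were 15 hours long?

As given, the longest chain is Culture→PCR→Assay→Quantify = 7+8+2+11 = 28, so the finish is 28 hours.
Since Quantify is critical, the +4 change carries straight to that chain (now 32 hours).
The critical path is still Culture→PCR→Assay→Quantify; finish is now 32 hours.

32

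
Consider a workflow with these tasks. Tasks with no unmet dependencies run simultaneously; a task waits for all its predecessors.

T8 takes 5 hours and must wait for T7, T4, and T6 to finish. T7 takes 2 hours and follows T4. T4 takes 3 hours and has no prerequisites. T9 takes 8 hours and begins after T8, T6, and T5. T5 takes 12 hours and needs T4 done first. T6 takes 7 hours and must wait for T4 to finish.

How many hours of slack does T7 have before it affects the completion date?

Critical path: T4→T5→T9 = 3+12+8 = 23, so the finish is 23 hours.
T7 finishes as early as 5 and must finish by 10.
So T7 can slip 10 − 5 = 5 hours.

5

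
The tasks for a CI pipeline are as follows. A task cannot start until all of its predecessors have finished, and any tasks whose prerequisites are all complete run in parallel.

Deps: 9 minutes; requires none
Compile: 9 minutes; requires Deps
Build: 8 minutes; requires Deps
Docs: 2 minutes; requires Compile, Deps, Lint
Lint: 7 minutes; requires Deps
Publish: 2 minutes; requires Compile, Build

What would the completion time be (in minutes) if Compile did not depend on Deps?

19

Original critical path: Deps→Compile→Docs = 9+9+2 = 20 ⇒ 20 minutes.
Without Deps→Compile, Compile's earliest start moves from 9 to 0.
The longest chain is now Deps→Build→Publish = 9+8+2 = 19, so the CI pipeline takes 19 minutes.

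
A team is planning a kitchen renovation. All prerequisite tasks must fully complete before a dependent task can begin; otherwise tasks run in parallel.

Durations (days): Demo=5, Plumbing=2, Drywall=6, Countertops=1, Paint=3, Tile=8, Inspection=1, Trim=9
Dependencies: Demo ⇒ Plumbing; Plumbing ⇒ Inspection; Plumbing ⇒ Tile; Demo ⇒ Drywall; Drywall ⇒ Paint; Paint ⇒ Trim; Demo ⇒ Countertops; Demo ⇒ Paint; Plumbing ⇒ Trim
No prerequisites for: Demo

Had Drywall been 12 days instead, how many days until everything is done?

Actual critical path: Demo→Drywall→Paint→Trim = 5+6+3+9 = 23 ⇒ 23 days.
Drywall lies on that path, so at 12 days the path becomes 29 days.
The critical path is still Demo→Drywall→Paint→Trim; finish is now 29 days.

29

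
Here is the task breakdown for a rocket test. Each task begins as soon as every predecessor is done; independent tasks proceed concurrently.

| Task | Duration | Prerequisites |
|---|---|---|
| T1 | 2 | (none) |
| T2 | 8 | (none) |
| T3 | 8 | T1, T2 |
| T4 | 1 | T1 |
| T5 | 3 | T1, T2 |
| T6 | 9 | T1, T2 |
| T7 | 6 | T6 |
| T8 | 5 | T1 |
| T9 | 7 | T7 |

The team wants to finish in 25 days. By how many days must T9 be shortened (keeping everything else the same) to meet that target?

5

Current finish: 30 days; target: 25.
T9 is on every critical path, so each day cut from T9 cuts the finish by one (this holds down to a finish of 24).
Need 30 − 25 = 5 days off T9 → T9 becomes 2 days, finish becomes 25.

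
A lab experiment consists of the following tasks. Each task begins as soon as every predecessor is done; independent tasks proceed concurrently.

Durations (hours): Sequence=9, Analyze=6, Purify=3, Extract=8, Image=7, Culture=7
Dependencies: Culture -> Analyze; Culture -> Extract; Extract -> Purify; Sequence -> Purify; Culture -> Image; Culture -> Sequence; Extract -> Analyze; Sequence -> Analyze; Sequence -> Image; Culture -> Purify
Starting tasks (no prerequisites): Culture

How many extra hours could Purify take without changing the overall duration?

4

The longest chain is Culture→Sequence→Image = 7+9+7 = 23; overall finish 23 hours.
The longest chain containing Purify totals 19 hours.
Slack of Purify = 20 − 16 = 4 hours.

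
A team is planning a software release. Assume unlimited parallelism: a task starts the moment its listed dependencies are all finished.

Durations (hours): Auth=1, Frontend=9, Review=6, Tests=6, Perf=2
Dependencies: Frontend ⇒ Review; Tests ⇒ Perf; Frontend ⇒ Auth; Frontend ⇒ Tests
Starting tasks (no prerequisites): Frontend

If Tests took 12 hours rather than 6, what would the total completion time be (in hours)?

23

Critical path before the change: Frontend→Tests→Perf = 9+6+2 = 17 giving 17 hours.
Since Tests is critical, the +6 change carries straight to that chain (now 23 hours).
The critical path is still Frontend→Tests→Perf; finish is now 23 hours.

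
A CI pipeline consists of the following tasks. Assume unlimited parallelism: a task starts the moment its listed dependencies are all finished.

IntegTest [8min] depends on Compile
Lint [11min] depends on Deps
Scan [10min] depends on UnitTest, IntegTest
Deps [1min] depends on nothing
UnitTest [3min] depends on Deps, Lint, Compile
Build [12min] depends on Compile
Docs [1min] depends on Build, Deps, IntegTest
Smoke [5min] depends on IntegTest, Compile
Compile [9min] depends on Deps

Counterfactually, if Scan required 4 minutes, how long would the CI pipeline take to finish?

The binding path is Deps→Compile→IntegTest→Scan = 1+9+8+10 = 28; finish at 28 minutes.
Since Scan is critical, the -6 change carries straight to that chain (now 22 minutes).
The binding chain switches to Deps→Compile→IntegTest→Smoke = 1+9+8+5 = 23; finish 23 minutes.

23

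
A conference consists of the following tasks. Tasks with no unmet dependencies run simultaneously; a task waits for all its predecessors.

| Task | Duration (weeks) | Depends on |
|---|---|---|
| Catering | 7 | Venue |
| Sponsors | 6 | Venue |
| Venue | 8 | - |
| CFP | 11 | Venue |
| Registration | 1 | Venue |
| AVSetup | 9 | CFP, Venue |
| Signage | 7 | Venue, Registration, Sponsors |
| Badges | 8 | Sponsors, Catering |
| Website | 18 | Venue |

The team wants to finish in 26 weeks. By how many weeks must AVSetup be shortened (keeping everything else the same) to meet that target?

Current finish: 28 weeks; target: 26.
AVSetup is on every critical path, so each week cut from AVSetup cuts the finish by one (this holds down to a finish of 26).
Need 28 − 26 = 2 weeks off AVSetup → AVSetup becomes 7 weeks, finish becomes 26.

2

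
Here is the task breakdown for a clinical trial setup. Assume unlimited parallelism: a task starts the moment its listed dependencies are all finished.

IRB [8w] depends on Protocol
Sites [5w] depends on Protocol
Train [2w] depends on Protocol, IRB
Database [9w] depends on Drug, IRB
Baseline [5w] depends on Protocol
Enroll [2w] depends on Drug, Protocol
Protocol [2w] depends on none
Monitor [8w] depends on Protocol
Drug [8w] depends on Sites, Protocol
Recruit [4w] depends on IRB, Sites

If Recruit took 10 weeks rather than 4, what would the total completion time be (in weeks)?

Actual critical path: Protocol→Sites→Drug→Database = 2+5+8+9 = 24 ⇒ 24 weeks.
The longest path through Recruit is only 14 weeks, so Recruit has float 10.
That remains the longest chain; total 24 weeks.

24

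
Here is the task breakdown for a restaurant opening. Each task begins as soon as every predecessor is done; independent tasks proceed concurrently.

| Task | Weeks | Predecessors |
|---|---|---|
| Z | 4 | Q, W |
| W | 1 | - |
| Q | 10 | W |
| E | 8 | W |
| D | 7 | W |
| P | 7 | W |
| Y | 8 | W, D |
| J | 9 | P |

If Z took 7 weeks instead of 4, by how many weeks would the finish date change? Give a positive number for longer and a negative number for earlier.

1

Critical path before the change: W→P→J = 1+7+9 = 17 giving 17 weeks.
The longest path through Z is only 15 weeks, so Z has float 2.
Now W→Q→Z = 1+10+7 = 18 is longest, so the finish becomes 18 weeks.
Change in finish: 18 − 17 = +1 weeks.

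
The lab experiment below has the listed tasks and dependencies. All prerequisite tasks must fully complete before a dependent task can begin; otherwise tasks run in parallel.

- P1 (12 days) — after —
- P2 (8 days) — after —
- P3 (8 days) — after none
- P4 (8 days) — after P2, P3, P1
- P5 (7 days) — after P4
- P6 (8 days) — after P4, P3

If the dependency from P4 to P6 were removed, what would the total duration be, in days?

27

With the dependency in place, P1→P4→P6 = 12+8+8 = 28 sets the finish at 28 days.
Without P4→P6, P6's earliest start moves from 20 to 8.
After: P1→P4→P5 = 12+8+7 = 27 → 27 days.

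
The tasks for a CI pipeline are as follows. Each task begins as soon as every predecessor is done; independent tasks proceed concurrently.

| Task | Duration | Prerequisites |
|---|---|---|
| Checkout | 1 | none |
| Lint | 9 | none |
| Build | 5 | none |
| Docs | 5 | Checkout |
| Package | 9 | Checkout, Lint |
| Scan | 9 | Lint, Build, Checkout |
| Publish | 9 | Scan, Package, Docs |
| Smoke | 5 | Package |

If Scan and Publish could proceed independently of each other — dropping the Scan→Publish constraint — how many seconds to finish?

Before: longest chain Lint→Package→Publish = 9+9+9 = 27, finish 27.
Dropping Scan→Publish doesn't change Publish's earliest start (18); another predecessor still binds.
After: Lint→Package→Publish = 9+9+9 = 27 → 27 seconds.

27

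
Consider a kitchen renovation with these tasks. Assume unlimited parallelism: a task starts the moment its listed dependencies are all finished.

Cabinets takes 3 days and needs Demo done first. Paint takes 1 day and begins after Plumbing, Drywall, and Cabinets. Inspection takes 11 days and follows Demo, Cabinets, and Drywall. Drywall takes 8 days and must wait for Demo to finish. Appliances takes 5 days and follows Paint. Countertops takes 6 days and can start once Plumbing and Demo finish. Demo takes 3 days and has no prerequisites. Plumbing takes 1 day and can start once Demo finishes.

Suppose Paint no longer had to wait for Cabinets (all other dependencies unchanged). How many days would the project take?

22

Before: longest chain Demo→Drywall→Inspection = 3+8+11 = 22, finish 22.
Dropping Cabinets→Paint doesn't change Paint's earliest start (11); another predecessor still binds.
After: Demo→Drywall→Inspection = 3+8+11 = 22 → 22 days.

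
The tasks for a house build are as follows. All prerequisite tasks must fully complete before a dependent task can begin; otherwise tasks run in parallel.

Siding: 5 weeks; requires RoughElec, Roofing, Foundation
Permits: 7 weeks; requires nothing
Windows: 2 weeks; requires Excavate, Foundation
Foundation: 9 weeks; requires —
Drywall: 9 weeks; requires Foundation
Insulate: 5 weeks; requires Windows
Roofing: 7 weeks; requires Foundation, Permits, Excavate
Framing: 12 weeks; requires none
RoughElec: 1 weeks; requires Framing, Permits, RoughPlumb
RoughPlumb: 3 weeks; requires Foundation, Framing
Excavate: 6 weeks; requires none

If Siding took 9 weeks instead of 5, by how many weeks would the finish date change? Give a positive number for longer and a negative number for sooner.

4

Critical path before the change: Foundation→Roofing→Siding = 9+7+5 = 21 giving 21 weeks.
Since Siding is critical, the +4 change carries straight to that chain (now 25 weeks).
No other chain overtakes it, so the finish is 25 weeks.
Change in finish: 25 − 21 = +4 weeks.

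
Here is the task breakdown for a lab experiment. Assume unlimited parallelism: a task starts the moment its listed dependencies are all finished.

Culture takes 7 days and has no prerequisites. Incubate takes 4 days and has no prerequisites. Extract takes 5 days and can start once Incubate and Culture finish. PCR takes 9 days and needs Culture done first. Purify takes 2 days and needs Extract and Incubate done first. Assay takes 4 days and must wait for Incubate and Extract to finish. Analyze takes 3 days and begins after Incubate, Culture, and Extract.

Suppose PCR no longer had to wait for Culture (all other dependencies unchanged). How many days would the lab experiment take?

With the dependency in place, Culture→Extract→Assay = 7+5+4 = 16 sets the finish at 16 days.
Without Culture→PCR, PCR's earliest start moves from 7 to 0.
After: Culture→Extract→Assay = 7+5+4 = 16 → 16 days.

16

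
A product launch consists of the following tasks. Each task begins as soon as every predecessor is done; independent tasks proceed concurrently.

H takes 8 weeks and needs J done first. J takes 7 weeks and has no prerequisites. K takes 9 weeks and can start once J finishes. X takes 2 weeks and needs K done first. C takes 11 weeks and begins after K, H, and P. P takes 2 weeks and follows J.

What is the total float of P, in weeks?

J→K→C = 7+9+11 = 27 sets the makespan at 27 weeks.
P finishes as early as 9 and must finish by 16.
So P can slip 16 − 9 = 7 weeks.

7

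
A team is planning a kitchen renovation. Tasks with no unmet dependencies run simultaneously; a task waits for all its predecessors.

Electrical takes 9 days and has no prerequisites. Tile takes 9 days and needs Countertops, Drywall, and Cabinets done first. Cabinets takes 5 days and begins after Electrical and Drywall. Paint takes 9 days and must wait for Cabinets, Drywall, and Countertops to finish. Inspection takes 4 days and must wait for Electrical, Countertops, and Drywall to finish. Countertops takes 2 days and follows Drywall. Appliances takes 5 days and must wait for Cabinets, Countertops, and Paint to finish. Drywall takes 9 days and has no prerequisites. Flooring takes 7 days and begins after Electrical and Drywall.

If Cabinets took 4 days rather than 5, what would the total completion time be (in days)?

Baseline: Electrical→Cabinets→Paint→Appliances = 9+5+9+5 = 28 → 28 days.
Since Cabinets is critical, the -1 change carries straight to that chain (now 27 days).
That remains the longest chain; total 27 days.

27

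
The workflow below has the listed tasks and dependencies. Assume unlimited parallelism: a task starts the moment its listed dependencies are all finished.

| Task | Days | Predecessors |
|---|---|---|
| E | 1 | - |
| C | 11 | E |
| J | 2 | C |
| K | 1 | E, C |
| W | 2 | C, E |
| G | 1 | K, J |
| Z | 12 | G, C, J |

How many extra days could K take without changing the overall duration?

Critical path: E→C→J→G→Z = 1+11+2+1+12 = 27, so the finish is 27 days.
K finishes as early as 13 and must finish by 14.
So K can slip 14 − 13 = 1 day.

1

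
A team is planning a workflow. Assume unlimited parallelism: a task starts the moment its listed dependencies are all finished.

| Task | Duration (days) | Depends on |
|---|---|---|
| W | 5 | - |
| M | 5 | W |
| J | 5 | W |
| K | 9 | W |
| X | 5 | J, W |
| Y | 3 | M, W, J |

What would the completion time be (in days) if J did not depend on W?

Original critical path: W→J→X = 5+5+5 = 15 ⇒ 15 days.
Without W→J, J's earliest start moves from 5 to 0.
After: W→K = 5+9 = 14 → 14 days.

14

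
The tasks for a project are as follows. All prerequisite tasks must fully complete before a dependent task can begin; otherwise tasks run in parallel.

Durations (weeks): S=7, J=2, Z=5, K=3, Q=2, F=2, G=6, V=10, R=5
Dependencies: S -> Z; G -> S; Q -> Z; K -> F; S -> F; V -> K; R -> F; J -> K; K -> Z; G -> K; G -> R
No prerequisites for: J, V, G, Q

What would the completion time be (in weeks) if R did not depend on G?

Before: longest chain V→K→Z = 10+3+5 = 18, finish 18.
Without G→R, R's earliest start moves from 6 to 0.
The longest chain is now V→K→Z = 10+3+5 = 18, so the schedule takes 18 weeks.

18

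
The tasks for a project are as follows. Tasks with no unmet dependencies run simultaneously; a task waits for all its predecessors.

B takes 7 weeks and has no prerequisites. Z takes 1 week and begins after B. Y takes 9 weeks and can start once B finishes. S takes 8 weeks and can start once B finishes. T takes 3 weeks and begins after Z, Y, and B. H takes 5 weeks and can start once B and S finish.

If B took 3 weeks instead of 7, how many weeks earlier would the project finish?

4

As given, the longest chain is B→S→H = 7+8+5 = 20, so the finish is 20 weeks.
Since B is critical, the -4 change carries straight to that chain (now 16 weeks).
No other chain overtakes it, so the finish is 16 weeks.
Change in finish: 16 − 20 = -4 weeks.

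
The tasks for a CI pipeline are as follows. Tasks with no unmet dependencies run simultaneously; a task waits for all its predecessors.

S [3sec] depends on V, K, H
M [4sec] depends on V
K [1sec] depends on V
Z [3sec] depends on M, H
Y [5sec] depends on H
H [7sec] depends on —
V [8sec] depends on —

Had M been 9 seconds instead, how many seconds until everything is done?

20

Critical path before the change: V→M→Z = 8+4+3 = 15 giving 15 seconds.
M is on the critical path; changing it to 9 makes that path 20 seconds.
The critical path is still V→M→Z; finish is now 20 seconds.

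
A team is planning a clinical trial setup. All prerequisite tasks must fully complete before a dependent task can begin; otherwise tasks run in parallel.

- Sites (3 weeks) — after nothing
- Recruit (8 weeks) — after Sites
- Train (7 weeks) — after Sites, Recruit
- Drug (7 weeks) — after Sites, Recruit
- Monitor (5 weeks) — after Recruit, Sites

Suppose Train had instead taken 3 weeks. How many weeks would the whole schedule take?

18

Critical path before the change: Sites→Recruit→Train = 3+8+7 = 18 giving 18 weeks.
Train lies on that path, so at 3 weeks the path becomes 14 weeks.
The binding chain switches to Sites→Recruit→Drug = 3+8+7 = 18; finish 18 weeks.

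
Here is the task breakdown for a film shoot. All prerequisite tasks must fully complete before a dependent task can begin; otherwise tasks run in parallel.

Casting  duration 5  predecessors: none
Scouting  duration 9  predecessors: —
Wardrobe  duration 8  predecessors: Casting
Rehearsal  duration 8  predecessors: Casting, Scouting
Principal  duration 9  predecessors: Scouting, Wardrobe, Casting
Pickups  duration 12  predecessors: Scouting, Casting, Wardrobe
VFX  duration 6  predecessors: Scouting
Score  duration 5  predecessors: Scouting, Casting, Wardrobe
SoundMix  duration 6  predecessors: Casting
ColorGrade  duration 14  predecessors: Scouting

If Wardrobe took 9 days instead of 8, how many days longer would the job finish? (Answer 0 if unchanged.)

Actual critical path: Casting→Wardrobe→Pickups = 5+8+12 = 25 ⇒ 25 days.
Since Wardrobe is critical, the +1 change carries straight to that chain (now 26 days).
That remains the longest chain; total 26 days.
Change in finish: 26 − 25 = +1 days.

1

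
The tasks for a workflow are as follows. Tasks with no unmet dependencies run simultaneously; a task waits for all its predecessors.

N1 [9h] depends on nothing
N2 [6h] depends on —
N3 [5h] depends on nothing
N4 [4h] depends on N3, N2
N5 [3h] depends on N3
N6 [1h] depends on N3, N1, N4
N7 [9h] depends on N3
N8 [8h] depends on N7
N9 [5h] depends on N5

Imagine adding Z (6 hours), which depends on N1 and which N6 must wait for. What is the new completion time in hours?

22

Originally the workflow takes 22 hours.
With Z inserted, N6 now waits for max(N3, N1, N4, Z).
New critical path: N3→N7→N8 = 5+9+8 = 22 ⇒ 22 hours.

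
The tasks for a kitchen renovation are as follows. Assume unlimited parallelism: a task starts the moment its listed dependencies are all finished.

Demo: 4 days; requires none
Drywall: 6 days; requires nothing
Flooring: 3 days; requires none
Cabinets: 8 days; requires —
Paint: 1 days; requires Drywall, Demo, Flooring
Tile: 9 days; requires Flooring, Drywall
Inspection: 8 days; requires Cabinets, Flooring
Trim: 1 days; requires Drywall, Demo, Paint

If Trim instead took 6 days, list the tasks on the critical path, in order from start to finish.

Baseline: Cabinets→Inspection = 8+8 = 16 → 16 days.
Trim is off the critical path — its longest chain is 8 days, giving 8 of slack.
No other chain overtakes it, so the finish is 16 days.

Cabinets, Inspection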